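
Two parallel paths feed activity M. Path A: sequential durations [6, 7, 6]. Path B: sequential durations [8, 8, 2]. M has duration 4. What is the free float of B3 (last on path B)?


ES(B3) = sum of predecessors on chain B = 16
EF(B3) = ES + duration = 16 + 2 = 18
Successor of B3 is M. ES(M) = max(sum(A), sum(B)) = max(19, 18) = 19
Free float = ES(successor) - EF(current) = 19 - 18 = 1

1


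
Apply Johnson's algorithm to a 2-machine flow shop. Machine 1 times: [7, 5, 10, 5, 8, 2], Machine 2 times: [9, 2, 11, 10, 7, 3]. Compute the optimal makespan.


Apply Johnson's rule:
  Group 1 (a <= b): [(6, 2, 3), (4, 5, 10), (1, 7, 9), (3, 10, 11)]
  Group 2 (a > b): [(5, 8, 7), (2, 5, 2)]
Optimal job order: [6, 4, 1, 3, 5, 2]
Schedule:
  Job 6: M1 done at 2, M2 done at 5
  Job 4: M1 done at 7, M2 done at 17
  Job 1: M1 done at 14, M2 done at 26
  Job 3: M1 done at 24, M2 done at 37
  Job 5: M1 done at 32, M2 done at 44
  Job 2: M1 done at 37, M2 done at 46
Makespan = 46

46


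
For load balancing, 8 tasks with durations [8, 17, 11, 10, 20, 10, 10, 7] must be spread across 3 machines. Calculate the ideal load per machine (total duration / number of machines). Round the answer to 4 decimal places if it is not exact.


Total processing time = 8 + 17 + 11 + 10 + 20 + 10 + 10 + 7 = 93
Number of machines = 3
Ideal balanced load = 93 / 3 = 31.0

31.0


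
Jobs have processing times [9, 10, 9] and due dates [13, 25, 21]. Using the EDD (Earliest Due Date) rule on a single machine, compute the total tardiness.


Sort by due date (EDD order): [(9, 13), (9, 21), (10, 25)]
Compute completion times and tardiness:
  Job 1: p=9, d=13, C=9, tardiness=max(0,9-13)=0
  Job 2: p=9, d=21, C=18, tardiness=max(0,18-21)=0
  Job 3: p=10, d=25, C=28, tardiness=max(0,28-25)=3
Total tardiness = 3

3


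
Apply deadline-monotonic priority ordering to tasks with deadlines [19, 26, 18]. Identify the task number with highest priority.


Sort tasks by relative deadline (ascending):
  Task 3: deadline = 18
  Task 1: deadline = 19
  Task 2: deadline = 26
Priority order (highest first): [3, 1, 2]
Highest priority task = 3

3


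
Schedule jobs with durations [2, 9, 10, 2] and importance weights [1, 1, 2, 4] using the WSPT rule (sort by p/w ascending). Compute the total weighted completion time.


Compute p/w ratios and sort ascending (WSPT): [(2, 4), (2, 1), (10, 2), (9, 1)]
Compute weighted completion times:
  Job (p=2,w=4): C=2, w*C=4*2=8
  Job (p=2,w=1): C=4, w*C=1*4=4
  Job (p=10,w=2): C=14, w*C=2*14=28
  Job (p=9,w=1): C=23, w*C=1*23=23
Total weighted completion time = 63

63


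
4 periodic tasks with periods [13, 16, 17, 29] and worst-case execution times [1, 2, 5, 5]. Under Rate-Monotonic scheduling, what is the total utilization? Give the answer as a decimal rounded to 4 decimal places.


Compute individual utilizations (exact fractions):
  Task 1: C/T = 1/13 (approx. 0.0769)
  Task 2: C/T = 2/16 = 1/8 (approx. 0.125)
  Task 3: C/T = 5/17 (approx. 0.2941)
  Task 4: C/T = 5/29 (approx. 0.1724)
Total utilization U = 1/13 + 1/8 + 5/17 + 5/29 = 34273/51272
Rounded to 4 decimal places: U = 0.6685
RM (Liu & Layland) bound for 4 tasks = 0.756828; compare with U = 34273/51272 (approx. 0.668455)
U <= bound, so schedulable by RM sufficient condition.

0.6685


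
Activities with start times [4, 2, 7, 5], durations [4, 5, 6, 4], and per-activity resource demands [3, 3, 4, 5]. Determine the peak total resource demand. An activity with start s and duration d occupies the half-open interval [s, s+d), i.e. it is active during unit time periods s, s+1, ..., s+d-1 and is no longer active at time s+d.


Each activity i is active on [start_i, start_i + duration_i).
Compute total resource usage per time slot:
  t=0: active resources = [], total = 0
  t=1: active resources = [], total = 0
  t=2: active resources = [3], total = 3
  t=3: active resources = [3], total = 3
  t=4: active resources = [3, 3], total = 6
  t=5: active resources = [3, 3, 5], total = 11
  t=6: active resources = [3, 3, 5], total = 11
  t=7: active resources = [3, 4, 5], total = 12
  t=8: active resources = [4, 5], total = 9
  t=9: active resources = [4], total = 4
  t=10: active resources = [4], total = 4
  t=11: active resources = [4], total = 4
  t=12: active resources = [4], total = 4
Peak resource demand = 12

12


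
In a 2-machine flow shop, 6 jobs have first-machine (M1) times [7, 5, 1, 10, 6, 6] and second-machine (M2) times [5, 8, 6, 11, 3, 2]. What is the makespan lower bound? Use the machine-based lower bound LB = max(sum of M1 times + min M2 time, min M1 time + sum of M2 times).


LB1 = sum(M1 times) + min(M2 times) = 35 + 2 = 37
LB2 = min(M1 times) + sum(M2 times) = 1 + 35 = 36
Lower bound = max(LB1, LB2) = max(37, 36) = 37

37


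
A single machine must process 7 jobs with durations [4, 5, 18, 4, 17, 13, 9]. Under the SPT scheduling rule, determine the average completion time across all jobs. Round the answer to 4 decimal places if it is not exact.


Sort jobs by processing time (SPT order): [4, 4, 5, 9, 13, 17, 18]
Compute completion times sequentially:
  Job 1: processing = 4, completes at 4
  Job 2: processing = 4, completes at 8
  Job 3: processing = 5, completes at 13
  Job 4: processing = 9, completes at 22
  Job 5: processing = 13, completes at 35
  Job 6: processing = 17, completes at 52
  Job 7: processing = 18, completes at 70
Sum of completion times = 204
Average completion time = 204/7 = 29.1429

29.1429


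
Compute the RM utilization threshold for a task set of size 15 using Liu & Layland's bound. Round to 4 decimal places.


Compute 2^(1/15) = 1.0472941228
Subtract 1: 1.0472941228 - 1 = 0.0472941228
Multiply by n: 15 * 0.0472941228 = 0.7094118420
Round to 4 dp: 0.7094

0.7094


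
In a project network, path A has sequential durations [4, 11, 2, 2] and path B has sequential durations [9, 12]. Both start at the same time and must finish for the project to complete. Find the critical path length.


Path A total = 4 + 11 + 2 + 2 = 19
Path B total = 9 + 12 = 21
Critical path = longest path = max(19, 21) = 21

21


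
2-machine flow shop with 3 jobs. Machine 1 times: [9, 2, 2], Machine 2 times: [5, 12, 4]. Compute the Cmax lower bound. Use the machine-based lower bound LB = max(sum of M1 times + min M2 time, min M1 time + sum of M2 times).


LB1 = sum(M1 times) + min(M2 times) = 13 + 4 = 17
LB2 = min(M1 times) + sum(M2 times) = 2 + 21 = 23
Lower bound = max(LB1, LB2) = max(17, 23) = 23

23


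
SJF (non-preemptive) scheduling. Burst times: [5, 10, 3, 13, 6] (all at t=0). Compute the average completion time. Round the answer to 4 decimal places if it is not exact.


SJF order (ascending): [3, 5, 6, 10, 13]
Completion times:
  Job 1: burst=3, C=3
  Job 2: burst=5, C=8
  Job 3: burst=6, C=14
  Job 4: burst=10, C=24
  Job 5: burst=13, C=37
Average completion = 86/5 = 17.2

17.2


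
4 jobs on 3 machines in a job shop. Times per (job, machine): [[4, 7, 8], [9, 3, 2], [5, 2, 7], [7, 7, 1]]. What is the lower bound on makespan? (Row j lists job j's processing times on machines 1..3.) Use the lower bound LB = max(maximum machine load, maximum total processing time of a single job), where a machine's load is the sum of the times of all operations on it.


Machine loads:
  Machine 1: 4 + 9 + 5 + 7 = 25
  Machine 2: 7 + 3 + 2 + 7 = 19
  Machine 3: 8 + 2 + 7 + 1 = 18
Max machine load = 25
Job totals:
  Job 1: 19
  Job 2: 14
  Job 3: 14
  Job 4: 15
Max job total = 19
Lower bound = max(25, 19) = 25

25


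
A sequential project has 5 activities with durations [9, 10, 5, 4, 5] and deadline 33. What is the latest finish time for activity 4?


LF(activity 4) = deadline - sum of successor durations
Successors: activities 5 through 5 with durations [5]
Sum of successor durations = 5
LF = 33 - 5 = 28

28


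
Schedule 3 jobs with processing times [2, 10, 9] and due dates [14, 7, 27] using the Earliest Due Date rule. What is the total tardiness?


Sort by due date (EDD order): [(10, 7), (2, 14), (9, 27)]
Compute completion times and tardiness:
  Job 1: p=10, d=7, C=10, tardiness=max(0,10-7)=3
  Job 2: p=2, d=14, C=12, tardiness=max(0,12-14)=0
  Job 3: p=9, d=27, C=21, tardiness=max(0,21-27)=0
Total tardiness = 3

3


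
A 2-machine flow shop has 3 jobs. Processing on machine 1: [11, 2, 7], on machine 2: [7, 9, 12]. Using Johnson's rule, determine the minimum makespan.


Apply Johnson's rule:
  Group 1 (a <= b): [(2, 2, 9), (3, 7, 12)]
  Group 2 (a > b): [(1, 11, 7)]
Optimal job order: [2, 3, 1]
Schedule:
  Job 2: M1 done at 2, M2 done at 11
  Job 3: M1 done at 9, M2 done at 23
  Job 1: M1 done at 20, M2 done at 30
Makespan = 30

30


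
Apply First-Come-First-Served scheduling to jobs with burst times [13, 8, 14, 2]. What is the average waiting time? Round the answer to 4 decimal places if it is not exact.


FCFS order (as given): [13, 8, 14, 2]
Waiting times:
  Job 1: wait = 0
  Job 2: wait = 13
  Job 3: wait = 21
  Job 4: wait = 35
Sum of waiting times = 69
Average waiting time = 69/4 = 17.25

17.25


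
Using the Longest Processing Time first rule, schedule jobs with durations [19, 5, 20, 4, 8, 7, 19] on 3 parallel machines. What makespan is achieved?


Sort jobs in decreasing order (LPT): [20, 19, 19, 8, 7, 5, 4]
Assign each job to the least loaded machine:
  Machine 1: jobs [20, 5, 4], load = 29
  Machine 2: jobs [19, 8], load = 27
  Machine 3: jobs [19, 7], load = 26
Makespan = max load = 29

29


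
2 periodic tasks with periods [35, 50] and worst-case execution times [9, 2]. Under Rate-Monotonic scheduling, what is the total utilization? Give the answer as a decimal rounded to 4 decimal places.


Compute individual utilizations (exact fractions):
  Task 1: C/T = 9/35 (approx. 0.2571)
  Task 2: C/T = 2/50 = 1/25 (approx. 0.04)
Total utilization U = 9/35 + 1/25 = 52/175
Rounded to 4 decimal places: U = 0.2971
RM (Liu & Layland) bound for 2 tasks = 0.828427; compare with U = 52/175 (approx. 0.297143)
U <= bound, so schedulable by RM sufficient condition.

0.2971


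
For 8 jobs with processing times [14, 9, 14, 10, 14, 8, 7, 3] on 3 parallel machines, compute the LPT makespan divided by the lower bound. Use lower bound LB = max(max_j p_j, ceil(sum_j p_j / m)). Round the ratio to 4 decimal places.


LPT order: [14, 14, 14, 10, 9, 8, 7, 3]
Machine loads after assignment: [24, 26, 29]
LPT makespan = 29
Lower bound = max(max_job, ceil(total/3)) = max(14, 27) = 27
Ratio = 29 / 27 = 1.0741

1.0741


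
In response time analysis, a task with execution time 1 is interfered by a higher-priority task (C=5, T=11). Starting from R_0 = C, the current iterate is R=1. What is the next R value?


R_next = C + ceil(R_prev / T_hp) * C_hp
ceil(1 / 11) = ceil(0.0909) = 1
Interference = 1 * 5 = 5
R_next = 1 + 5 = 6

6


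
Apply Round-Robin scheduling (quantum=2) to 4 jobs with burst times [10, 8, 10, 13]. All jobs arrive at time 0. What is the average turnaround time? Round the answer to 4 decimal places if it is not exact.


Time quantum = 2
Execution trace:
  J1 runs 2 units, time = 2
  J2 runs 2 units, time = 4
  J3 runs 2 units, time = 6
  J4 runs 2 units, time = 8
  J1 runs 2 units, time = 10
  J2 runs 2 units, time = 12
  J3 runs 2 units, time = 14
  J4 runs 2 units, time = 16
  J1 runs 2 units, time = 18
  J2 runs 2 units, time = 20
  J3 runs 2 units, time = 22
  J4 runs 2 units, time = 24
  J1 runs 2 units, time = 26
  J2 runs 2 units, time = 28
  J3 runs 2 units, time = 30
  J4 runs 2 units, time = 32
  J1 runs 2 units, time = 34
  J3 runs 2 units, time = 36
  J4 runs 2 units, time = 38
  J4 runs 2 units, time = 40
  J4 runs 1 units, time = 41
Finish times: [34, 28, 36, 41]
Average turnaround = 139/4 = 34.75

34.75


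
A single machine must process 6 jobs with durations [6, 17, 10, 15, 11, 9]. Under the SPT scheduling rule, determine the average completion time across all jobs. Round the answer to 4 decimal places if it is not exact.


Sort jobs by processing time (SPT order): [6, 9, 10, 11, 15, 17]
Compute completion times sequentially:
  Job 1: processing = 6, completes at 6
  Job 2: processing = 9, completes at 15
  Job 3: processing = 10, completes at 25
  Job 4: processing = 11, completes at 36
  Job 5: processing = 15, completes at 51
  Job 6: processing = 17, completes at 68
Sum of completion times = 201
Average completion time = 201/6 = 33.5

33.5


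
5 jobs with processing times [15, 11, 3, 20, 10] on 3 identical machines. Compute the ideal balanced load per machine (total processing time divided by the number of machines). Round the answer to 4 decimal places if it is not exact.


Total processing time = 15 + 11 + 3 + 20 + 10 = 59
Number of machines = 3
Ideal balanced load = 59 / 3 = 19.6667

19.6667


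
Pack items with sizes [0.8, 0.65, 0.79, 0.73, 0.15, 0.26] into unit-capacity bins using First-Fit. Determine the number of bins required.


Place items sequentially using First-Fit:
  Item 0.8 -> new Bin 1
  Item 0.65 -> new Bin 2
  Item 0.79 -> new Bin 3
  Item 0.73 -> new Bin 4
  Item 0.15 -> Bin 1 (now 0.95)
  Item 0.26 -> Bin 2 (now 0.91)
Total bins used = 4

4


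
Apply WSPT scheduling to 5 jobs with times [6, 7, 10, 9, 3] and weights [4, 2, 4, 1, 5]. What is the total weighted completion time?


Compute p/w ratios and sort ascending (WSPT): [(3, 5), (6, 4), (10, 4), (7, 2), (9, 1)]
Compute weighted completion times:
  Job (p=3,w=5): C=3, w*C=5*3=15
  Job (p=6,w=4): C=9, w*C=4*9=36
  Job (p=10,w=4): C=19, w*C=4*19=76
  Job (p=7,w=2): C=26, w*C=2*26=52
  Job (p=9,w=1): C=35, w*C=1*35=35
Total weighted completion time = 214

214


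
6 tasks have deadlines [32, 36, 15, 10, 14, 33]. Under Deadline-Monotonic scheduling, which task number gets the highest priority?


Sort tasks by relative deadline (ascending):
  Task 4: deadline = 10
  Task 5: deadline = 14
  Task 3: deadline = 15
  Task 1: deadline = 32
  Task 6: deadline = 33
  Task 2: deadline = 36
Priority order (highest first): [4, 5, 3, 1, 6, 2]
Highest priority task = 4

4


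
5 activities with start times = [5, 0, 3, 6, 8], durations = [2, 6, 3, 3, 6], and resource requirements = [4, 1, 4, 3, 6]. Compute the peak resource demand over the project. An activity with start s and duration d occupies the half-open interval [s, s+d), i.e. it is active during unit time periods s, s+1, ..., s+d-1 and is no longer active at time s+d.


Each activity i is active on [start_i, start_i + duration_i).
Compute total resource usage per time slot:
  t=0: active resources = [1], total = 1
  t=1: active resources = [1], total = 1
  t=2: active resources = [1], total = 1
  t=3: active resources = [1, 4], total = 5
  t=4: active resources = [1, 4], total = 5
  t=5: active resources = [4, 1, 4], total = 9
  t=6: active resources = [4, 3], total = 7
  t=7: active resources = [3], total = 3
  t=8: active resources = [3, 6], total = 9
  t=9: active resources = [6], total = 6
  t=10: active resources = [6], total = 6
  t=11: active resources = [6], total = 6
  t=12: active resources = [6], total = 6
  t=13: active resources = [6], total = 6
Peak resource demand = 9

9


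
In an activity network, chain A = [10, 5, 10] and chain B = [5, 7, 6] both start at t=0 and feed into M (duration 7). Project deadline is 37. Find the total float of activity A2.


Forward pass: ES(A2) = sum of predecessors on chain A = 10
EF = ES + duration = 10 + 5 = 15
Backward pass: LF(M) = deadline = 37; LS(M) = 37 - 7 = 30
LF(A2) = LS(M) - sum(successors on chain A) = 30 - 10 = 20
LS = LF - duration = 20 - 5 = 15
Total float = LS - ES = 15 - 10 = 5

5


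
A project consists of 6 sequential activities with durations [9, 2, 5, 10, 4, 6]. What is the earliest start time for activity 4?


Activity 4 starts after activities 1 through 3 complete.
Predecessor durations: [9, 2, 5]
ES = 9 + 2 + 5 = 16

16


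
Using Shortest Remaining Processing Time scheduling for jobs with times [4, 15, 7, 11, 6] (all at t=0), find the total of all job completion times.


Since all jobs arrive at t=0, SRPT equals SPT ordering.
SPT order: [4, 6, 7, 11, 15]
Completion times:
  Job 1: p=4, C=4
  Job 2: p=6, C=10
  Job 3: p=7, C=17
  Job 4: p=11, C=28
  Job 5: p=15, C=43
Total completion time = 4 + 10 + 17 + 28 + 43 = 102

102


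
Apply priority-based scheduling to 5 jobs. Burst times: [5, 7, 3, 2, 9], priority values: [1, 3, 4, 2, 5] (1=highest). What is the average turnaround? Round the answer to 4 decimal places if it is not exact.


Sort by priority (ascending = highest first):
Order: [(1, 5), (2, 2), (3, 7), (4, 3), (5, 9)]
Completion times:
  Priority 1, burst=5, C=5
  Priority 2, burst=2, C=7
  Priority 3, burst=7, C=14
  Priority 4, burst=3, C=17
  Priority 5, burst=9, C=26
Average turnaround = 69/5 = 13.8

13.8


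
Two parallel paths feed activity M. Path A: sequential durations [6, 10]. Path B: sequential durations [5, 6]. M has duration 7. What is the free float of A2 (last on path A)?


ES(A2) = sum of predecessors on chain A = 6
EF(A2) = ES + duration = 6 + 10 = 16
Successor of A2 is M. ES(M) = max(sum(A), sum(B)) = max(16, 11) = 16
Free float = ES(successor) - EF(current) = 16 - 16 = 0

0


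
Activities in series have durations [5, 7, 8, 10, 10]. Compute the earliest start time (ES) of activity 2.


Activity 2 starts after activities 1 through 1 complete.
Predecessor durations: [5]
ES = 5 = 5

5


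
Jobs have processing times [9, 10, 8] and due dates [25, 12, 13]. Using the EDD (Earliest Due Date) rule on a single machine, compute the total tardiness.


Sort by due date (EDD order): [(10, 12), (8, 13), (9, 25)]
Compute completion times and tardiness:
  Job 1: p=10, d=12, C=10, tardiness=max(0,10-12)=0
  Job 2: p=8, d=13, C=18, tardiness=max(0,18-13)=5
  Job 3: p=9, d=25, C=27, tardiness=max(0,27-25)=2
Total tardiness = 7

7


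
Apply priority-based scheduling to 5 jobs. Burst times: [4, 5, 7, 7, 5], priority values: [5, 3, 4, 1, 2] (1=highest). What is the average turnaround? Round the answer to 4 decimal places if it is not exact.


Sort by priority (ascending = highest first):
Order: [(1, 7), (2, 5), (3, 5), (4, 7), (5, 4)]
Completion times:
  Priority 1, burst=7, C=7
  Priority 2, burst=5, C=12
  Priority 3, burst=5, C=17
  Priority 4, burst=7, C=24
  Priority 5, burst=4, C=28
Average turnaround = 88/5 = 17.6

17.6


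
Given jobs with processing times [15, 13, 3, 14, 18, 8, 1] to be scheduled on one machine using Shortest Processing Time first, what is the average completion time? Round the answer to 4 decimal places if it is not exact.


Sort jobs by processing time (SPT order): [1, 3, 8, 13, 14, 15, 18]
Compute completion times sequentially:
  Job 1: processing = 1, completes at 1
  Job 2: processing = 3, completes at 4
  Job 3: processing = 8, completes at 12
  Job 4: processing = 13, completes at 25
  Job 5: processing = 14, completes at 39
  Job 6: processing = 15, completes at 54
  Job 7: processing = 18, completes at 72
Sum of completion times = 207
Average completion time = 207/7 = 29.5714

29.5714


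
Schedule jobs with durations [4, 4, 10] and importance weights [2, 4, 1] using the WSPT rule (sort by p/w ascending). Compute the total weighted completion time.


Compute p/w ratios and sort ascending (WSPT): [(4, 4), (4, 2), (10, 1)]
Compute weighted completion times:
  Job (p=4,w=4): C=4, w*C=4*4=16
  Job (p=4,w=2): C=8, w*C=2*8=16
  Job (p=10,w=1): C=18, w*C=1*18=18
Total weighted completion time = 50

50


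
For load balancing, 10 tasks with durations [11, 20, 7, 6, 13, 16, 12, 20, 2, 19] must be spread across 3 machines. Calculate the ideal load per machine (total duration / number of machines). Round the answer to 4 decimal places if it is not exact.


Total processing time = 11 + 20 + 7 + 6 + 13 + 16 + 12 + 20 + 2 + 19 = 126
Number of machines = 3
Ideal balanced load = 126 / 3 = 42.0

42.0


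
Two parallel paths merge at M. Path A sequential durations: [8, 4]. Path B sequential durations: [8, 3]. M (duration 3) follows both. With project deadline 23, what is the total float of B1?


Forward pass: ES(B1) = sum of predecessors on chain B = 0
EF = ES + duration = 0 + 8 = 8
Backward pass: LF(M) = deadline = 23; LS(M) = 23 - 3 = 20
LF(B1) = LS(M) - sum(successors on chain B) = 20 - 3 = 17
LS = LF - duration = 17 - 8 = 9
Total float = LS - ES = 9 - 0 = 9

9


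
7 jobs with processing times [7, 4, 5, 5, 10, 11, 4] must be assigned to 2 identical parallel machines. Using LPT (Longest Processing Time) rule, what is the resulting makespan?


Sort jobs in decreasing order (LPT): [11, 10, 7, 5, 5, 4, 4]
Assign each job to the least loaded machine:
  Machine 1: jobs [11, 5, 5, 4], load = 25
  Machine 2: jobs [10, 7, 4], load = 21
Makespan = max load = 25

25


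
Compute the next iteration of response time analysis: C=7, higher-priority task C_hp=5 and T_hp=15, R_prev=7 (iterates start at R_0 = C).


R_next = C + ceil(R_prev / T_hp) * C_hp
ceil(7 / 15) = ceil(0.4667) = 1
Interference = 1 * 5 = 5
R_next = 7 + 5 = 12

12


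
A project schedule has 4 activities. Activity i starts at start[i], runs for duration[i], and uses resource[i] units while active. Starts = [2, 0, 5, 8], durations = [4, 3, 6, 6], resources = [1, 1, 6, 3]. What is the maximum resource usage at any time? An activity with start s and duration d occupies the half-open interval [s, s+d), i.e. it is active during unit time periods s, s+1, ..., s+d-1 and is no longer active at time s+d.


Each activity i is active on [start_i, start_i + duration_i).
Compute total resource usage per time slot:
  t=0: active resources = [1], total = 1
  t=1: active resources = [1], total = 1
  t=2: active resources = [1, 1], total = 2
  t=3: active resources = [1], total = 1
  t=4: active resources = [1], total = 1
  t=5: active resources = [1, 6], total = 7
  t=6: active resources = [6], total = 6
  t=7: active resources = [6], total = 6
  t=8: active resources = [6, 3], total = 9
  t=9: active resources = [6, 3], total = 9
  t=10: active resources = [6, 3], total = 9
  t=11: active resources = [3], total = 3
  t=12: active resources = [3], total = 3
  t=13: active resources = [3], total = 3
Peak resource demand = 9

9


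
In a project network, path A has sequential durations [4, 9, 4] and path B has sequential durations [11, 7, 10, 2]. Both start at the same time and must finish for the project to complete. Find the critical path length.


Path A total = 4 + 9 + 4 = 17
Path B total = 11 + 7 + 10 + 2 = 30
Critical path = longest path = max(17, 30) = 30

30


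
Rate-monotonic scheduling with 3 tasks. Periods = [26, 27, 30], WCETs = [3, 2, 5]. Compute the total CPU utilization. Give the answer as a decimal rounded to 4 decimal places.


Compute individual utilizations (exact fractions):
  Task 1: C/T = 3/26 (approx. 0.1154)
  Task 2: C/T = 2/27 (approx. 0.0741)
  Task 3: C/T = 5/30 = 1/6 (approx. 0.1667)
Total utilization U = 3/26 + 2/27 + 1/6 = 125/351
Rounded to 4 decimal places: U = 0.3561
RM (Liu & Layland) bound for 3 tasks = 0.779763; compare with U = 125/351 (approx. 0.356125)
U <= bound, so schedulable by RM sufficient condition.

0.3561


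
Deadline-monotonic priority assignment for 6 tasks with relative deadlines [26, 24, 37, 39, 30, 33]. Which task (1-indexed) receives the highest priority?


Sort tasks by relative deadline (ascending):
  Task 2: deadline = 24
  Task 1: deadline = 26
  Task 5: deadline = 30
  Task 6: deadline = 33
  Task 3: deadline = 37
  Task 4: deadline = 39
Priority order (highest first): [2, 1, 5, 6, 3, 4]
Highest priority task = 2

2


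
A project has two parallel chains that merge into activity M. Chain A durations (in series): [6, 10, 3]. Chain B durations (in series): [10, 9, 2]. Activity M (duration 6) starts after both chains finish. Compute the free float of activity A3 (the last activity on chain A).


ES(A3) = sum of predecessors on chain A = 16
EF(A3) = ES + duration = 16 + 3 = 19
Successor of A3 is M. ES(M) = max(sum(A), sum(B)) = max(19, 21) = 21
Free float = ES(successor) - EF(current) = 21 - 19 = 2

2


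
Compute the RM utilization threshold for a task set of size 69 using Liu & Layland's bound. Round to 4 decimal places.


Compute 2^(1/69) = 1.0100962378
Subtract 1: 1.0100962378 - 1 = 0.0100962378
Multiply by n: 69 * 0.0100962378 = 0.6966404082
Round to 4 dp: 0.6966

0.6966


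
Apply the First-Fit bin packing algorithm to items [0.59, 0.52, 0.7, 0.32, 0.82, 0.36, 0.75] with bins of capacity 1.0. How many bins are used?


Place items sequentially using First-Fit:
  Item 0.59 -> new Bin 1
  Item 0.52 -> new Bin 2
  Item 0.7 -> new Bin 3
  Item 0.32 -> Bin 1 (now 0.91)
  Item 0.82 -> new Bin 4
  Item 0.36 -> Bin 2 (now 0.88)
  Item 0.75 -> new Bin 5
Total bins used = 5

5


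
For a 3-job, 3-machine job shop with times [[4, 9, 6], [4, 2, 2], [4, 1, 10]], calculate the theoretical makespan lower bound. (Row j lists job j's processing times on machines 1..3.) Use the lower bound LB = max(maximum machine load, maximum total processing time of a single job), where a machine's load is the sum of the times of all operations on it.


Machine loads:
  Machine 1: 4 + 4 + 4 = 12
  Machine 2: 9 + 2 + 1 = 12
  Machine 3: 6 + 2 + 10 = 18
Max machine load = 18
Job totals:
  Job 1: 19
  Job 2: 8
  Job 3: 15
Max job total = 19
Lower bound = max(18, 19) = 19

19


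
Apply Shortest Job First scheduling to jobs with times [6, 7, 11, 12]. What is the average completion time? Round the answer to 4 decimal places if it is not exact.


SJF order (ascending): [6, 7, 11, 12]
Completion times:
  Job 1: burst=6, C=6
  Job 2: burst=7, C=13
  Job 3: burst=11, C=24
  Job 4: burst=12, C=36
Average completion = 79/4 = 19.75

19.75


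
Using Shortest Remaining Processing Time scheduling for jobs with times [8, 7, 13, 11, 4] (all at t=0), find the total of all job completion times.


Since all jobs arrive at t=0, SRPT equals SPT ordering.
SPT order: [4, 7, 8, 11, 13]
Completion times:
  Job 1: p=4, C=4
  Job 2: p=7, C=11
  Job 3: p=8, C=19
  Job 4: p=11, C=30
  Job 5: p=13, C=43
Total completion time = 4 + 11 + 19 + 30 + 43 = 107

107


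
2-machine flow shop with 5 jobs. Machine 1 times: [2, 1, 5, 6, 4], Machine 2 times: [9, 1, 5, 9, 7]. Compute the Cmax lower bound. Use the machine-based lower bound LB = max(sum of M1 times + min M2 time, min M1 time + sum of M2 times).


LB1 = sum(M1 times) + min(M2 times) = 18 + 1 = 19
LB2 = min(M1 times) + sum(M2 times) = 1 + 31 = 32
Lower bound = max(LB1, LB2) = max(19, 32) = 32

32


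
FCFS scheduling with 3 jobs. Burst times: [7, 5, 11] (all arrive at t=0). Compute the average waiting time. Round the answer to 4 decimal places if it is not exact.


FCFS order (as given): [7, 5, 11]
Waiting times:
  Job 1: wait = 0
  Job 2: wait = 7
  Job 3: wait = 12
Sum of waiting times = 19
Average waiting time = 19/3 = 6.3333

6.3333


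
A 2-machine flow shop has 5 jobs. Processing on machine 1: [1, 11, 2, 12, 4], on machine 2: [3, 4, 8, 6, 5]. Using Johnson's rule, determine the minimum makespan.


Apply Johnson's rule:
  Group 1 (a <= b): [(1, 1, 3), (3, 2, 8), (5, 4, 5)]
  Group 2 (a > b): [(4, 12, 6), (2, 11, 4)]
Optimal job order: [1, 3, 5, 4, 2]
Schedule:
  Job 1: M1 done at 1, M2 done at 4
  Job 3: M1 done at 3, M2 done at 12
  Job 5: M1 done at 7, M2 done at 17
  Job 4: M1 done at 19, M2 done at 25
  Job 2: M1 done at 30, M2 done at 34
Makespan = 34

34


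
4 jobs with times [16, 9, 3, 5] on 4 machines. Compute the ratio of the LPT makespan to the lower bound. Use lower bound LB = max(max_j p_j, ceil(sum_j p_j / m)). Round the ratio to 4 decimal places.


LPT order: [16, 9, 5, 3]
Machine loads after assignment: [16, 9, 5, 3]
LPT makespan = 16
Lower bound = max(max_job, ceil(total/4)) = max(16, 9) = 16
Ratio = 16 / 16 = 1.0

1.0


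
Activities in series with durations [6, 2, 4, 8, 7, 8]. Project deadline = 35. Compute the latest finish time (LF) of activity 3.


LF(activity 3) = deadline - sum of successor durations
Successors: activities 4 through 6 with durations [8, 7, 8]
Sum of successor durations = 23
LF = 35 - 23 = 12

12


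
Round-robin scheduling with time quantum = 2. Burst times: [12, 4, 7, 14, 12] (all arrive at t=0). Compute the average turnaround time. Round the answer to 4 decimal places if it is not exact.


Time quantum = 2
Execution trace:
  J1 runs 2 units, time = 2
  J2 runs 2 units, time = 4
  J3 runs 2 units, time = 6
  J4 runs 2 units, time = 8
  J5 runs 2 units, time = 10
  J1 runs 2 units, time = 12
  J2 runs 2 units, time = 14
  J3 runs 2 units, time = 16
  J4 runs 2 units, time = 18
  J5 runs 2 units, time = 20
  J1 runs 2 units, time = 22
  J3 runs 2 units, time = 24
  J4 runs 2 units, time = 26
  J5 runs 2 units, time = 28
  J1 runs 2 units, time = 30
  J3 runs 1 units, time = 31
  J4 runs 2 units, time = 33
  J5 runs 2 units, time = 35
  J1 runs 2 units, time = 37
  J4 runs 2 units, time = 39
  J5 runs 2 units, time = 41
  J1 runs 2 units, time = 43
  J4 runs 2 units, time = 45
  J5 runs 2 units, time = 47
  J4 runs 2 units, time = 49
Finish times: [43, 14, 31, 49, 47]
Average turnaround = 184/5 = 36.8

36.8


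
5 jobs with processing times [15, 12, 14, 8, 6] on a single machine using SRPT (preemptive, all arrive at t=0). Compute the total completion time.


Since all jobs arrive at t=0, SRPT equals SPT ordering.
SPT order: [6, 8, 12, 14, 15]
Completion times:
  Job 1: p=6, C=6
  Job 2: p=8, C=14
  Job 3: p=12, C=26
  Job 4: p=14, C=40
  Job 5: p=15, C=55
Total completion time = 6 + 14 + 26 + 40 + 55 = 141

141


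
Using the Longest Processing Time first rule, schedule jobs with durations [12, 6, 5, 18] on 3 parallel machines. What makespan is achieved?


Sort jobs in decreasing order (LPT): [18, 12, 6, 5]
Assign each job to the least loaded machine:
  Machine 1: jobs [18], load = 18
  Machine 2: jobs [12], load = 12
  Machine 3: jobs [6, 5], load = 11
Makespan = max load = 18

18


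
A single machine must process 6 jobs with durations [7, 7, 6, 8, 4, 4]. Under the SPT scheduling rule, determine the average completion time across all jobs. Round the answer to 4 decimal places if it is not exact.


Sort jobs by processing time (SPT order): [4, 4, 6, 7, 7, 8]
Compute completion times sequentially:
  Job 1: processing = 4, completes at 4
  Job 2: processing = 4, completes at 8
  Job 3: processing = 6, completes at 14
  Job 4: processing = 7, completes at 21
  Job 5: processing = 7, completes at 28
  Job 6: processing = 8, completes at 36
Sum of completion times = 111
Average completion time = 111/6 = 18.5

18.5


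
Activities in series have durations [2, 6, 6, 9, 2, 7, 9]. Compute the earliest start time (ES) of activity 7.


Activity 7 starts after activities 1 through 6 complete.
Predecessor durations: [2, 6, 6, 9, 2, 7]
ES = 2 + 6 + 6 + 9 + 2 + 7 = 32

32


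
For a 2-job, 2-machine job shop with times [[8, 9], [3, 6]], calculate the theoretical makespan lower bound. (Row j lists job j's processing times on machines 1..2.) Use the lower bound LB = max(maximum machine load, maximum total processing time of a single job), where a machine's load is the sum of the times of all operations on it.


Machine loads:
  Machine 1: 8 + 3 = 11
  Machine 2: 9 + 6 = 15
Max machine load = 15
Job totals:
  Job 1: 17
  Job 2: 9
Max job total = 17
Lower bound = max(15, 17) = 17

17


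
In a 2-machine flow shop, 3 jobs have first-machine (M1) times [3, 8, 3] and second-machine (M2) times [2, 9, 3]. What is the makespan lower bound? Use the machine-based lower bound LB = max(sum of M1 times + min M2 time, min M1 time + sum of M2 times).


LB1 = sum(M1 times) + min(M2 times) = 14 + 2 = 16
LB2 = min(M1 times) + sum(M2 times) = 3 + 14 = 17
Lower bound = max(LB1, LB2) = max(16, 17) = 17

17


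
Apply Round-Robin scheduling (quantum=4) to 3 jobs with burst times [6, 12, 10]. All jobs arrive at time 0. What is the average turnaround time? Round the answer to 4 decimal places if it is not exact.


Time quantum = 4
Execution trace:
  J1 runs 4 units, time = 4
  J2 runs 4 units, time = 8
  J3 runs 4 units, time = 12
  J1 runs 2 units, time = 14
  J2 runs 4 units, time = 18
  J3 runs 4 units, time = 22
  J2 runs 4 units, time = 26
  J3 runs 2 units, time = 28
Finish times: [14, 26, 28]
Average turnaround = 68/3 = 22.6667

22.6667


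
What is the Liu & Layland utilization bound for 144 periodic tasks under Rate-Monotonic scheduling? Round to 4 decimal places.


Compute 2^(1/144) = 1.0048251257
Subtract 1: 1.0048251257 - 1 = 0.0048251257
Multiply by n: 144 * 0.0048251257 = 0.6948181008
Round to 4 dp: 0.6948

0.6948


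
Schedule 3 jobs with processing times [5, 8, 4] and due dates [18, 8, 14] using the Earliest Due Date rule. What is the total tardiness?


Sort by due date (EDD order): [(8, 8), (4, 14), (5, 18)]
Compute completion times and tardiness:
  Job 1: p=8, d=8, C=8, tardiness=max(0,8-8)=0
  Job 2: p=4, d=14, C=12, tardiness=max(0,12-14)=0
  Job 3: p=5, d=18, C=17, tardiness=max(0,17-18)=0
Total tardiness = 0

0


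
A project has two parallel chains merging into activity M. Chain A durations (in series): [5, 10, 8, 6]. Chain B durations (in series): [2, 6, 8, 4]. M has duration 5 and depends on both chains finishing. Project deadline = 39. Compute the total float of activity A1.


Forward pass: ES(A1) = sum of predecessors on chain A = 0
EF = ES + duration = 0 + 5 = 5
Backward pass: LF(M) = deadline = 39; LS(M) = 39 - 5 = 34
LF(A1) = LS(M) - sum(successors on chain A) = 34 - 24 = 10
LS = LF - duration = 10 - 5 = 5
Total float = LS - ES = 5 - 0 = 5

5


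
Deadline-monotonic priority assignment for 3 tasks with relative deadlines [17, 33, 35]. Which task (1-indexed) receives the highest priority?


Sort tasks by relative deadline (ascending):
  Task 1: deadline = 17
  Task 2: deadline = 33
  Task 3: deadline = 35
Priority order (highest first): [1, 2, 3]
Highest priority task = 1

1


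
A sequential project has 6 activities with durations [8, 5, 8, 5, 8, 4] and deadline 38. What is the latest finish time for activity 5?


LF(activity 5) = deadline - sum of successor durations
Successors: activities 6 through 6 with durations [4]
Sum of successor durations = 4
LF = 38 - 4 = 34

34


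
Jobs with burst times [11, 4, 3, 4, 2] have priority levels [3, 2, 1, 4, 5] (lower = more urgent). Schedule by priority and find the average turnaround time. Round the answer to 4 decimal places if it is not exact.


Sort by priority (ascending = highest first):
Order: [(1, 3), (2, 4), (3, 11), (4, 4), (5, 2)]
Completion times:
  Priority 1, burst=3, C=3
  Priority 2, burst=4, C=7
  Priority 3, burst=11, C=18
  Priority 4, burst=4, C=22
  Priority 5, burst=2, C=24
Average turnaround = 74/5 = 14.8

14.8


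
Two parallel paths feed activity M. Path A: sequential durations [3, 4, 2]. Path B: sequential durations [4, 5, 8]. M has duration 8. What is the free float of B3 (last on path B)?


ES(B3) = sum of predecessors on chain B = 9
EF(B3) = ES + duration = 9 + 8 = 17
Successor of B3 is M. ES(M) = max(sum(A), sum(B)) = max(9, 17) = 17
Free float = ES(successor) - EF(current) = 17 - 17 = 0

0


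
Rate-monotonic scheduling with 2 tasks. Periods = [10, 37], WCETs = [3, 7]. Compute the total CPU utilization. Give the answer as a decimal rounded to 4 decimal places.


Compute individual utilizations (exact fractions):
  Task 1: C/T = 3/10 (approx. 0.3)
  Task 2: C/T = 7/37 (approx. 0.1892)
Total utilization U = 3/10 + 7/37 = 181/370
Rounded to 4 decimal places: U = 0.4892
RM (Liu & Layland) bound for 2 tasks = 0.828427; compare with U = 181/370 (approx. 0.489189)
U <= bound, so schedulable by RM sufficient condition.

0.4892


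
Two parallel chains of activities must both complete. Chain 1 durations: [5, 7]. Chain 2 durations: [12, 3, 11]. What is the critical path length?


Path A total = 5 + 7 = 12
Path B total = 12 + 3 + 11 = 26
Critical path = longest path = max(12, 26) = 26

26


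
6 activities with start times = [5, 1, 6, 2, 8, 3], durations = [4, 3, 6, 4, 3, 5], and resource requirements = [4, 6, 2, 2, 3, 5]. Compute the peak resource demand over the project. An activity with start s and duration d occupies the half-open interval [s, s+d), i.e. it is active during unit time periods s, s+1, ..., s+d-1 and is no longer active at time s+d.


Each activity i is active on [start_i, start_i + duration_i).
Compute total resource usage per time slot:
  t=0: active resources = [], total = 0
  t=1: active resources = [6], total = 6
  t=2: active resources = [6, 2], total = 8
  t=3: active resources = [6, 2, 5], total = 13
  t=4: active resources = [2, 5], total = 7
  t=5: active resources = [4, 2, 5], total = 11
  t=6: active resources = [4, 2, 5], total = 11
  t=7: active resources = [4, 2, 5], total = 11
  t=8: active resources = [4, 2, 3], total = 9
  t=9: active resources = [2, 3], total = 5
  t=10: active resources = [2, 3], total = 5
  t=11: active resources = [2], total = 2
Peak resource demand = 13

13


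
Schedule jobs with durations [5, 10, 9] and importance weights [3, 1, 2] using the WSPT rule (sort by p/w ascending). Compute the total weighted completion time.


Compute p/w ratios and sort ascending (WSPT): [(5, 3), (9, 2), (10, 1)]
Compute weighted completion times:
  Job (p=5,w=3): C=5, w*C=3*5=15
  Job (p=9,w=2): C=14, w*C=2*14=28
  Job (p=10,w=1): C=24, w*C=1*24=24
Total weighted completion time = 67

67


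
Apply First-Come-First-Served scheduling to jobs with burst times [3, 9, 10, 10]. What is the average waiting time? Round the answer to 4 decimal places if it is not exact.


FCFS order (as given): [3, 9, 10, 10]
Waiting times:
  Job 1: wait = 0
  Job 2: wait = 3
  Job 3: wait = 12
  Job 4: wait = 22
Sum of waiting times = 37
Average waiting time = 37/4 = 9.25

9.25


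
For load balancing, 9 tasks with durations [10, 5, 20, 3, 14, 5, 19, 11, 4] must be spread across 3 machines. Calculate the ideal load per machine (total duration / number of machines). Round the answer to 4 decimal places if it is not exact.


Total processing time = 10 + 5 + 20 + 3 + 14 + 5 + 19 + 11 + 4 = 91
Number of machines = 3
Ideal balanced load = 91 / 3 = 30.3333

30.3333


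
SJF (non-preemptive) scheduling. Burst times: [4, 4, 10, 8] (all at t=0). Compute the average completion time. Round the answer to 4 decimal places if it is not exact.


SJF order (ascending): [4, 4, 8, 10]
Completion times:
  Job 1: burst=4, C=4
  Job 2: burst=4, C=8
  Job 3: burst=8, C=16
  Job 4: burst=10, C=26
Average completion = 54/4 = 13.5

13.5


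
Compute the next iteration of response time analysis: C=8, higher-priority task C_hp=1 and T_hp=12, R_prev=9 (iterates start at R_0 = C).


R_next = C + ceil(R_prev / T_hp) * C_hp
ceil(9 / 12) = ceil(0.75) = 1
Interference = 1 * 1 = 1
R_next = 8 + 1 = 9
R_next = R_prev, so the iteration has converged (response time = 9).

9


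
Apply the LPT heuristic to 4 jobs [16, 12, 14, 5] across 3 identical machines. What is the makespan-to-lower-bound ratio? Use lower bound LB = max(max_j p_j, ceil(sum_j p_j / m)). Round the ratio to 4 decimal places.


LPT order: [16, 14, 12, 5]
Machine loads after assignment: [16, 14, 17]
LPT makespan = 17
Lower bound = max(max_job, ceil(total/3)) = max(16, 16) = 16
Ratio = 17 / 16 = 1.0625

1.0625


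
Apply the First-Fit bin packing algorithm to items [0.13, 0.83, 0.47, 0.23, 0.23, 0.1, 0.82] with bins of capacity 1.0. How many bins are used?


Place items sequentially using First-Fit:
  Item 0.13 -> new Bin 1
  Item 0.83 -> Bin 1 (now 0.96)
  Item 0.47 -> new Bin 2
  Item 0.23 -> Bin 2 (now 0.7)
  Item 0.23 -> Bin 2 (now 0.93)
  Item 0.1 -> new Bin 3
  Item 0.82 -> Bin 3 (now 0.92)
Total bins used = 3

3


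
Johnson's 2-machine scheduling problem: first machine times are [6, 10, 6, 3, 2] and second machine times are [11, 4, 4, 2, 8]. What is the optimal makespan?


Apply Johnson's rule:
  Group 1 (a <= b): [(5, 2, 8), (1, 6, 11)]
  Group 2 (a > b): [(2, 10, 4), (3, 6, 4), (4, 3, 2)]
Optimal job order: [5, 1, 2, 3, 4]
Schedule:
  Job 5: M1 done at 2, M2 done at 10
  Job 1: M1 done at 8, M2 done at 21
  Job 2: M1 done at 18, M2 done at 25
  Job 3: M1 done at 24, M2 done at 29
  Job 4: M1 done at 27, M2 done at 31
Makespan = 31

31
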